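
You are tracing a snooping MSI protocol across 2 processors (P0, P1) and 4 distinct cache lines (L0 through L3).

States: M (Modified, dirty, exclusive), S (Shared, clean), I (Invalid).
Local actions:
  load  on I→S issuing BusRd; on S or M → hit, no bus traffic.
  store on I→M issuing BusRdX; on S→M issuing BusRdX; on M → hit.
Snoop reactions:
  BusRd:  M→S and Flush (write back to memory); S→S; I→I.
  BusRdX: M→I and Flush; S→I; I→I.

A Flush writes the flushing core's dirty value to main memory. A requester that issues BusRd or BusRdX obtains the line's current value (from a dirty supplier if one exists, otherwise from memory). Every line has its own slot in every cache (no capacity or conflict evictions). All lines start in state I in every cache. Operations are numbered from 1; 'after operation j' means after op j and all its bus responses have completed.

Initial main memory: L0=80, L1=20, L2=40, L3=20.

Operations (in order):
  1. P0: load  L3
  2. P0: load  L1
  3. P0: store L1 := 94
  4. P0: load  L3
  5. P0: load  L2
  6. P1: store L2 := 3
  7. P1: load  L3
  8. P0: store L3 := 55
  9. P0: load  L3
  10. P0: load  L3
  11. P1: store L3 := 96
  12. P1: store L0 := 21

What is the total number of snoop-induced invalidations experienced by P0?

invalidations = 2

[1] P0: load  L3 | P0:S(20), P1:I | bus: BusRd
[2] P0: load  L1 | P0:S(20), P1:I | bus: BusRd
[3] P0: store L1 := 94 | P0:M(94), P1:I | bus: BusRdX
[4] P0: load  L3 | P0:S(20), P1:I | bus: none
[5] P0: load  L2 | P0:S(40), P1:I | bus: BusRd
[6] P1: store L2 := 3 | P0:I, P1:M(3) | bus: BusRdX
[7] P1: load  L3 | P0:S(20), P1:S(20) | bus: BusRd
[8] P0: store L3 := 55 | P0:M(55), P1:I | bus: BusRdX
[9] P0: load  L3 | P0:M(55), P1:I | bus: none
[10] P0: load  L3 | P0:M(55), P1:I | bus: none
[11] P1: store L3 := 96 | P0:I, P1:M(96) | bus: BusRdX,Flush
[12] P1: store L0 := 21 | P0:I, P1:M(21) | bus: BusRdX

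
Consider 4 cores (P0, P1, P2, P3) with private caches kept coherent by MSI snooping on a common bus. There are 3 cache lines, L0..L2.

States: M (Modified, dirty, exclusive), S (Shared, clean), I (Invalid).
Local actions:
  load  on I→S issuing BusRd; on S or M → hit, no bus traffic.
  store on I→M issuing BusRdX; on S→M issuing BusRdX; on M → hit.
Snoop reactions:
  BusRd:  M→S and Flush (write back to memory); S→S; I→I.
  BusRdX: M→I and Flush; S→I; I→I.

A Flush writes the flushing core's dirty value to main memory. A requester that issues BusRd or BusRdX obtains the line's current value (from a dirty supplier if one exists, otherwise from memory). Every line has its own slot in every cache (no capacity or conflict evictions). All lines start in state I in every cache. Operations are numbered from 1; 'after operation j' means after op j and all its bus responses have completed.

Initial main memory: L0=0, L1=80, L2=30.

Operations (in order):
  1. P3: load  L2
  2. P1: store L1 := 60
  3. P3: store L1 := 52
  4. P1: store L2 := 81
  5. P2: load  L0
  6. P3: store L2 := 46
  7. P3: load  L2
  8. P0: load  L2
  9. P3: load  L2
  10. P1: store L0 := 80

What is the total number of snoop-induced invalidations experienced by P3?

step 1: P3: load  L2  ⟶  IIIS  (L2)  txn=BusRd  M[L2]=30
step 2: P1: store L1 := 60  ⟶  IMII  (L1)  txn=BusRdX  M[L1]=80
step 3: P3: store L1 := 52  ⟶  IIIM  (L1)  txn=BusRdX+Flush  M[L1]=60
step 4: P1: store L2 := 81  ⟶  IMII  (L2)  txn=BusRdX  M[L2]=30
step 5: P2: load  L0  ⟶  IISI  (L0)  txn=BusRd  M[L0]=0
step 6: P3: store L2 := 46  ⟶  IIIM  (L2)  txn=BusRdX+Flush  M[L2]=81
step 7: P3: load  L2  ⟶  IIIM  (L2)  txn=∅  M[L2]=81
step 8: P0: load  L2  ⟶  SIIS  (L2)  txn=BusRd+Flush  M[L2]=46
step 9: P3: load  L2  ⟶  SIIS  (L2)  txn=∅  M[L2]=46
step 10: P1: store L0 := 80  ⟶  IMII  (L0)  txn=BusRdX  M[L0]=0

invalidations = 1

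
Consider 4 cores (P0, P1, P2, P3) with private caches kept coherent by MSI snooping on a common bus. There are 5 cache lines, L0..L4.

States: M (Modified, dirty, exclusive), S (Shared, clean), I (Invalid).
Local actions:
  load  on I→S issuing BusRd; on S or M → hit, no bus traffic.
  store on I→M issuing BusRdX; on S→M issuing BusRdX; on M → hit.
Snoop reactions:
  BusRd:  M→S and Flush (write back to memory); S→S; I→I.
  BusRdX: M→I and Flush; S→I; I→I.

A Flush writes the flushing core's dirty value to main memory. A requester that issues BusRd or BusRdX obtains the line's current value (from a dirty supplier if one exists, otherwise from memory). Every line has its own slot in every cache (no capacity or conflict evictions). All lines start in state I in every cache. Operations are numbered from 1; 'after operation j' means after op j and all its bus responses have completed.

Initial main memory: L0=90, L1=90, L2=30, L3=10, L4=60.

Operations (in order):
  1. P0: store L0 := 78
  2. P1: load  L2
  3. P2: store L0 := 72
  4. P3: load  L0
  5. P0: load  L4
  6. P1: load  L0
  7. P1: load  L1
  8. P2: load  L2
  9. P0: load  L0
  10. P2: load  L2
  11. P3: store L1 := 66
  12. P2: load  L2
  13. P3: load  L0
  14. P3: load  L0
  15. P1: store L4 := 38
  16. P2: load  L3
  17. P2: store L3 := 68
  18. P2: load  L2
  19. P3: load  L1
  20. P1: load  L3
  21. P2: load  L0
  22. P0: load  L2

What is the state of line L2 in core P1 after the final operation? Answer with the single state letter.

state = S

1. P0: store L0 := 78  bus=[BusRdX]  L0: P0=M P1=I P2=I P3=I  mem[L0]=90
2. P1: load  L2  bus=[BusRd]  L2: P0=I P1=S P2=I P3=I  mem[L2]=30
3. P2: store L0 := 72  bus=[BusRdX,Flush]  L0: P0=I P1=I P2=M P3=I  mem[L0]=78
4. P3: load  L0  bus=[BusRd,Flush]  L0: P0=I P1=I P2=S P3=S  mem[L0]=72
5. P0: load  L4  bus=[BusRd]  L4: P0=S P1=I P2=I P3=I  mem[L4]=60
6. P1: load  L0  bus=[BusRd]  L0: P0=I P1=S P2=S P3=S  mem[L0]=72
7. P1: load  L1  bus=[BusRd]  L1: P0=I P1=S P2=I P3=I  mem[L1]=90
8. P2: load  L2  bus=[BusRd]  L2: P0=I P1=S P2=S P3=I  mem[L2]=30
9. P0: load  L0  bus=[BusRd]  L0: P0=S P1=S P2=S P3=S  mem[L0]=72
10. P2: load  L2  bus=[-]  L2: P0=I P1=S P2=S P3=I  mem[L2]=30
11. P3: store L1 := 66  bus=[BusRdX]  L1: P0=I P1=I P2=I P3=M  mem[L1]=90
12. P2: load  L2  bus=[-]  L2: P0=I P1=S P2=S P3=I  mem[L2]=30
13. P3: load  L0  bus=[-]  L0: P0=S P1=S P2=S P3=S  mem[L0]=72
14. P3: load  L0  bus=[-]  L0: P0=S P1=S P2=S P3=S  mem[L0]=72
15. P1: store L4 := 38  bus=[BusRdX]  L4: P0=I P1=M P2=I P3=I  mem[L4]=60
16. P2: load  L3  bus=[BusRd]  L3: P0=I P1=I P2=S P3=I  mem[L3]=10
17. P2: store L3 := 68  bus=[BusRdX]  L3: P0=I P1=I P2=M P3=I  mem[L3]=10
18. P2: load  L2  bus=[-]  L2: P0=I P1=S P2=S P3=I  mem[L2]=30
19. P3: load  L1  bus=[-]  L1: P0=I P1=I P2=I P3=M  mem[L1]=90
20. P1: load  L3  bus=[BusRd,Flush]  L3: P0=I P1=S P2=S P3=I  mem[L3]=68
21. P2: load  L0  bus=[-]  L0: P0=S P1=S P2=S P3=S  mem[L0]=72
22. P0: load  L2  bus=[BusRd]  L2: P0=S P1=S P2=S P3=I  mem[L2]=30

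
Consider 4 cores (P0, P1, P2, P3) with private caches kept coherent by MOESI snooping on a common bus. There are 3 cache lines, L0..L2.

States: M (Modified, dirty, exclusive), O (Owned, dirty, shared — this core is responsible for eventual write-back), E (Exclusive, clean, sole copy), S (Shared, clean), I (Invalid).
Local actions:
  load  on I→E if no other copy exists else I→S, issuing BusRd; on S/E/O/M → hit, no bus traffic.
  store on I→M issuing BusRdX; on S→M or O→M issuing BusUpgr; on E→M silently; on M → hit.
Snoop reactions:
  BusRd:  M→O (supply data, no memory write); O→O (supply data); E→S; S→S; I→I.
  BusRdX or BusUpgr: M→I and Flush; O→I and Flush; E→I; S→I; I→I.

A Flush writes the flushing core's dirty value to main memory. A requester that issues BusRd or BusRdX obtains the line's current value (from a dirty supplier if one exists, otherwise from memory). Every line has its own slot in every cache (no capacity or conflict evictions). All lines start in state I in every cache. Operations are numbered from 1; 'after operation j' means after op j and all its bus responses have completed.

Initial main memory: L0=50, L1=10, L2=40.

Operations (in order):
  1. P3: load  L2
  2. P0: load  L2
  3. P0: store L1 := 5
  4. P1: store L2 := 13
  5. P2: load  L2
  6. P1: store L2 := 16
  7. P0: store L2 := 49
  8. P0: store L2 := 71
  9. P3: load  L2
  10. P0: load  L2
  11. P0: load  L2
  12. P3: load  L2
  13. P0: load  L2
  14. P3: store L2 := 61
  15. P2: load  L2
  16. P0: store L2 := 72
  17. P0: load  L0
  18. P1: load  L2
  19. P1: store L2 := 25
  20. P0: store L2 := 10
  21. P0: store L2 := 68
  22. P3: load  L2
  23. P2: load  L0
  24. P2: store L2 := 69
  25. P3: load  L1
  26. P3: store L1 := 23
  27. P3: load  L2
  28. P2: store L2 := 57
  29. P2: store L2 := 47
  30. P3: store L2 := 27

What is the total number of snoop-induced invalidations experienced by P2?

[1] P3: load  L2 | P0:I, P1:I, P2:I, P3:E(40) | bus: BusRd
[2] P0: load  L2 | P0:S(40), P1:I, P2:I, P3:S(40) | bus: BusRd
[3] P0: store L1 := 5 | P0:M(5), P1:I, P2:I, P3:I | bus: BusRdX
[4] P1: store L2 := 13 | P0:I, P1:M(13), P2:I, P3:I | bus: BusRdX
[5] P2: load  L2 | P0:I, P1:O(13), P2:S(13), P3:I | bus: BusRd
[6] P1: store L2 := 16 | P0:I, P1:M(16), P2:I, P3:I | bus: BusUpgr
[7] P0: store L2 := 49 | P0:M(49), P1:I, P2:I, P3:I | bus: BusRdX,Flush
[8] P0: store L2 := 71 | P0:M(71), P1:I, P2:I, P3:I | bus: none
[9] P3: load  L2 | P0:O(71), P1:I, P2:I, P3:S(71) | bus: BusRd
[10] P0: load  L2 | P0:O(71), P1:I, P2:I, P3:S(71) | bus: none
[11] P0: load  L2 | P0:O(71), P1:I, P2:I, P3:S(71) | bus: none
[12] P3: load  L2 | P0:O(71), P1:I, P2:I, P3:S(71) | bus: none
[13] P0: load  L2 | P0:O(71), P1:I, P2:I, P3:S(71) | bus: none
[14] P3: store L2 := 61 | P0:I, P1:I, P2:I, P3:M(61) | bus: BusUpgr,Flush
[15] P2: load  L2 | P0:I, P1:I, P2:S(61), P3:O(61) | bus: BusRd
[16] P0: store L2 := 72 | P0:M(72), P1:I, P2:I, P3:I | bus: BusRdX,Flush
[17] P0: load  L0 | P0:E(50), P1:I, P2:I, P3:I | bus: BusRd
[18] P1: load  L2 | P0:O(72), P1:S(72), P2:I, P3:I | bus: BusRd
[19] P1: store L2 := 25 | P0:I, P1:M(25), P2:I, P3:I | bus: BusUpgr,Flush
[20] P0: store L2 := 10 | P0:M(10), P1:I, P2:I, P3:I | bus: BusRdX,Flush
[21] P0: store L2 := 68 | P0:M(68), P1:I, P2:I, P3:I | bus: none
[22] P3: load  L2 | P0:O(68), P1:I, P2:I, P3:S(68) | bus: BusRd
[23] P2: load  L0 | P0:S(50), P1:I, P2:S(50), P3:I | bus: BusRd
[24] P2: store L2 := 69 | P0:I, P1:I, P2:M(69), P3:I | bus: BusRdX,Flush
[25] P3: load  L1 | P0:O(5), P1:I, P2:I, P3:S(5) | bus: BusRd
[26] P3: store L1 := 23 | P0:I, P1:I, P2:I, P3:M(23) | bus: BusUpgr,Flush
[27] P3: load  L2 | P0:I, P1:I, P2:O(69), P3:S(69) | bus: BusRd
[28] P2: store L2 := 57 | P0:I, P1:I, P2:M(57), P3:I | bus: BusUpgr
[29] P2: store L2 := 47 | P0:I, P1:I, P2:M(47), P3:I | bus: none
[30] P3: store L2 := 27 | P0:I, P1:I, P2:I, P3:M(27) | bus: BusRdX,Flush

invalidations = 3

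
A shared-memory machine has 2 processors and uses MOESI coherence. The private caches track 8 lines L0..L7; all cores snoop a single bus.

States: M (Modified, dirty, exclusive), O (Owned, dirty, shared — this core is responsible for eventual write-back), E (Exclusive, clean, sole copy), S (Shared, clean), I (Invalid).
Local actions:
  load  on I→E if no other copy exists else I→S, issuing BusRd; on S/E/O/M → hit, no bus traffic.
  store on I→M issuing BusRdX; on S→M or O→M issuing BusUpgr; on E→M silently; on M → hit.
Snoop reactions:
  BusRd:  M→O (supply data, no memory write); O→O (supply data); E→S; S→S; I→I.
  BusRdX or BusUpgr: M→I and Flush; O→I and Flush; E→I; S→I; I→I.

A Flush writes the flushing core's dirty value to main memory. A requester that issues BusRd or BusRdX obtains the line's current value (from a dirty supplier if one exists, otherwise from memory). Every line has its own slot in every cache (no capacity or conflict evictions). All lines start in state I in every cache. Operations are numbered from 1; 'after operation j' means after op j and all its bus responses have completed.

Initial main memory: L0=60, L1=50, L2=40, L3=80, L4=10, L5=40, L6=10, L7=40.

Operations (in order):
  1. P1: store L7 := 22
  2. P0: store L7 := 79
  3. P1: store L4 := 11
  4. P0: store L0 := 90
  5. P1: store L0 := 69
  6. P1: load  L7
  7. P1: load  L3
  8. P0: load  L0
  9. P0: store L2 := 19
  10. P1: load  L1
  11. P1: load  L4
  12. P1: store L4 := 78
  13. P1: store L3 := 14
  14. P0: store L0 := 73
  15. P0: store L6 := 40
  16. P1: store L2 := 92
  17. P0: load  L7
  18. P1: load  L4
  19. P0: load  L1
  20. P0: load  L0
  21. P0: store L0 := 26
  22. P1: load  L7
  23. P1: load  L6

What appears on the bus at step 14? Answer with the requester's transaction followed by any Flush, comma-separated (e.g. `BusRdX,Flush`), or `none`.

bus = BusUpgr,Flush

  op1 P1: store L7 := 22 → I/M on L7; bus BusRdX; mem=40
  op2 P0: store L7 := 79 → M/I on L7; bus BusRdX Flush; mem=22
  op3 P1: store L4 := 11 → I/M on L4; bus BusRdX; mem=10
  op4 P0: store L0 := 90 → M/I on L0; bus BusRdX; mem=60
  op5 P1: store L0 := 69 → I/M on L0; bus BusRdX Flush; mem=90
  op6 P1: load  L7 → O/S on L7; bus BusRd; mem=22
  op7 P1: load  L3 → I/E on L3; bus BusRd; mem=80
  op8 P0: load  L0 → S/O on L0; bus BusRd; mem=90
  op9 P0: store L2 := 19 → M/I on L2; bus BusRdX; mem=40
  op10 P1: load  L1 → I/E on L1; bus BusRd; mem=50
  op11 P1: load  L4 → I/M on L4; bus (none); mem=10
  op12 P1: store L4 := 78 → I/M on L4; bus (none); mem=10
  op13 P1: store L3 := 14 → I/M on L3; bus (none); mem=80
  op14 P0: store L0 := 73 → M/I on L0; bus BusUpgr Flush; mem=69
  op15 P0: store L6 := 40 → M/I on L6; bus BusRdX; mem=10
  op16 P1: store L2 := 92 → I/M on L2; bus BusRdX Flush; mem=19
  op17 P0: load  L7 → O/S on L7; bus (none); mem=22
  op18 P1: load  L4 → I/M on L4; bus (none); mem=10
  op19 P0: load  L1 → S/S on L1; bus BusRd; mem=50
  op20 P0: load  L0 → M/I on L0; bus (none); mem=69
  op21 P0: store L0 := 26 → M/I on L0; bus (none); mem=69
  op22 P1: load  L7 → O/S on L7; bus (none); mem=22
  op23 P1: load  L6 → O/S on L6; bus BusRd; mem=10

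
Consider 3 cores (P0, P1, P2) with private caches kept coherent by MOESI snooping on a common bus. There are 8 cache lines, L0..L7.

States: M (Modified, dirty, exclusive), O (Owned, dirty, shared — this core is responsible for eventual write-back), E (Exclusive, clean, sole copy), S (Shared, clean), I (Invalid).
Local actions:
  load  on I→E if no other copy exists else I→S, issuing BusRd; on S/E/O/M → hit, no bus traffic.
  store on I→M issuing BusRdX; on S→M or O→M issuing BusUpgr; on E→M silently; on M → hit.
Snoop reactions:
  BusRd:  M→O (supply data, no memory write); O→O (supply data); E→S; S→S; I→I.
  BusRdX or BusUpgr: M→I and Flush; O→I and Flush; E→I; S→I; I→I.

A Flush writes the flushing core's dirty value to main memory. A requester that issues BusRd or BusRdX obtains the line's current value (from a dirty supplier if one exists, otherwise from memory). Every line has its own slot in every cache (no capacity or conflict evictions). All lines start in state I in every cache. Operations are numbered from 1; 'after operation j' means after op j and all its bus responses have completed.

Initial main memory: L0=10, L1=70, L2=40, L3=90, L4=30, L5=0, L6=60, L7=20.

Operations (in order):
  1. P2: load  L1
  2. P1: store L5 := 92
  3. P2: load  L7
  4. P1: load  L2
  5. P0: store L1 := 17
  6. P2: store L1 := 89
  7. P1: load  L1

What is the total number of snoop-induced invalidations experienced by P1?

invalidations = 0

1. P2: load  L1  bus=[BusRd]  L1: P0=I P1=I P2=E  mem[L1]=70
2. P1: store L5 := 92  bus=[BusRdX]  L5: P0=I P1=M P2=I  mem[L5]=0
3. P2: load  L7  bus=[BusRd]  L7: P0=I P1=I P2=E  mem[L7]=20
4. P1: load  L2  bus=[BusRd]  L2: P0=I P1=E P2=I  mem[L2]=40
5. P0: store L1 := 17  bus=[BusRdX]  L1: P0=M P1=I P2=I  mem[L1]=70
6. P2: store L1 := 89  bus=[BusRdX,Flush]  L1: P0=I P1=I P2=M  mem[L1]=17
7. P1: load  L1  bus=[BusRd]  L1: P0=I P1=S P2=O  mem[L1]=17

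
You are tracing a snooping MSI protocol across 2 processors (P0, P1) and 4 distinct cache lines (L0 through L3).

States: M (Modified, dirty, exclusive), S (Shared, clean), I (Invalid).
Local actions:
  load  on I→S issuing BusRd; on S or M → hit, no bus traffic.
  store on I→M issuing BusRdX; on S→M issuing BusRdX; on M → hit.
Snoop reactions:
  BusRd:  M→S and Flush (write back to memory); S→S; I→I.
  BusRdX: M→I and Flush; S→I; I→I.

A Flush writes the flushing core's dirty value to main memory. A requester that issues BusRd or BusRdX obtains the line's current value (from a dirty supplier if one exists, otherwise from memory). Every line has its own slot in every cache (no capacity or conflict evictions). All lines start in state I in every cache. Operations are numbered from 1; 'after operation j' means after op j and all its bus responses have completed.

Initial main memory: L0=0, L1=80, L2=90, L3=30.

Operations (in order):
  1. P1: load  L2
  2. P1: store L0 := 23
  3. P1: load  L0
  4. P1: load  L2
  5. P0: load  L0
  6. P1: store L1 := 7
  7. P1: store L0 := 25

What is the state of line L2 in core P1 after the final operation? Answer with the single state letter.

  op1 P1: load  L2 → I/S on L2; bus BusRd; mem=90
  op2 P1: store L0 := 23 → I/M on L0; bus BusRdX; mem=0
  op3 P1: load  L0 → I/M on L0; bus (none); mem=0
  op4 P1: load  L2 → I/S on L2; bus (none); mem=90
  op5 P0: load  L0 → S/S on L0; bus BusRd Flush; mem=23
  op6 P1: store L1 := 7 → I/M on L1; bus BusRdX; mem=80
  op7 P1: store L0 := 25 → I/M on L0; bus BusRdX; mem=23

state = S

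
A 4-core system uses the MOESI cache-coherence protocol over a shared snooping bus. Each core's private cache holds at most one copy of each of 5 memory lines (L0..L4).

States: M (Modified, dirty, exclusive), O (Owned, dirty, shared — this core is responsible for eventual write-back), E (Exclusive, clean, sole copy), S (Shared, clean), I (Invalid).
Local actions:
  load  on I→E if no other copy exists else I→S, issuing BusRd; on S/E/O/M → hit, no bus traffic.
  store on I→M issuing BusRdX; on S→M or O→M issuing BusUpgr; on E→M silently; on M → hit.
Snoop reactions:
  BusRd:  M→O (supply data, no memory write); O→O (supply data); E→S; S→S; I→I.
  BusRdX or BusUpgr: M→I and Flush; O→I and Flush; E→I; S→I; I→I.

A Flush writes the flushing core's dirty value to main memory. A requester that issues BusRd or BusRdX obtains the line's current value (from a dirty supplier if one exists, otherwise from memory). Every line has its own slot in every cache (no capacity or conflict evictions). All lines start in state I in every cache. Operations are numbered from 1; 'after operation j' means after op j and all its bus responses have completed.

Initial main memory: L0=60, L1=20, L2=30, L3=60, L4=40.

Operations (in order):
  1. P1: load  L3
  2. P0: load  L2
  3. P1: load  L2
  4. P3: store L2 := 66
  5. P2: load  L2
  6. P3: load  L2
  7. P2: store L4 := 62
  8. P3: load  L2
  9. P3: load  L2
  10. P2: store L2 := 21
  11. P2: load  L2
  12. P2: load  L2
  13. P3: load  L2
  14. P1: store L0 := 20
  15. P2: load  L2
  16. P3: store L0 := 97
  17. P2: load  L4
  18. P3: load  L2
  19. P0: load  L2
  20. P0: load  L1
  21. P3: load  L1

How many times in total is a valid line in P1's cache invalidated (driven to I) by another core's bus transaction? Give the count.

[1] P1: load  L3 | P0:I, P1:E(60), P2:I, P3:I | bus: BusRd
[2] P0: load  L2 | P0:E(30), P1:I, P2:I, P3:I | bus: BusRd
[3] P1: load  L2 | P0:S(30), P1:S(30), P2:I, P3:I | bus: BusRd
[4] P3: store L2 := 66 | P0:I, P1:I, P2:I, P3:M(66) | bus: BusRdX
[5] P2: load  L2 | P0:I, P1:I, P2:S(66), P3:O(66) | bus: BusRd
[6] P3: load  L2 | P0:I, P1:I, P2:S(66), P3:O(66) | bus: none
[7] P2: store L4 := 62 | P0:I, P1:I, P2:M(62), P3:I | bus: BusRdX
[8] P3: load  L2 | P0:I, P1:I, P2:S(66), P3:O(66) | bus: none
[9] P3: load  L2 | P0:I, P1:I, P2:S(66), P3:O(66) | bus: none
[10] P2: store L2 := 21 | P0:I, P1:I, P2:M(21), P3:I | bus: BusUpgr,Flush
[11] P2: load  L2 | P0:I, P1:I, P2:M(21), P3:I | bus: none
[12] P2: load  L2 | P0:I, P1:I, P2:M(21), P3:I | bus: none
[13] P3: load  L2 | P0:I, P1:I, P2:O(21), P3:S(21) | bus: BusRd
[14] P1: store L0 := 20 | P0:I, P1:M(20), P2:I, P3:I | bus: BusRdX
[15] P2: load  L2 | P0:I, P1:I, P2:O(21), P3:S(21) | bus: none
[16] P3: store L0 := 97 | P0:I, P1:I, P2:I, P3:M(97) | bus: BusRdX,Flush
[17] P2: load  L4 | P0:I, P1:I, P2:M(62), P3:I | bus: none
[18] P3: load  L2 | P0:I, P1:I, P2:O(21), P3:S(21) | bus: none
[19] P0: load  L2 | P0:S(21), P1:I, P2:O(21), P3:S(21) | bus: BusRd
[20] P0: load  L1 | P0:E(20), P1:I, P2:I, P3:I | bus: BusRd
[21] P3: load  L1 | P0:S(20), P1:I, P2:I, P3:S(20) | bus: BusRd

invalidations = 2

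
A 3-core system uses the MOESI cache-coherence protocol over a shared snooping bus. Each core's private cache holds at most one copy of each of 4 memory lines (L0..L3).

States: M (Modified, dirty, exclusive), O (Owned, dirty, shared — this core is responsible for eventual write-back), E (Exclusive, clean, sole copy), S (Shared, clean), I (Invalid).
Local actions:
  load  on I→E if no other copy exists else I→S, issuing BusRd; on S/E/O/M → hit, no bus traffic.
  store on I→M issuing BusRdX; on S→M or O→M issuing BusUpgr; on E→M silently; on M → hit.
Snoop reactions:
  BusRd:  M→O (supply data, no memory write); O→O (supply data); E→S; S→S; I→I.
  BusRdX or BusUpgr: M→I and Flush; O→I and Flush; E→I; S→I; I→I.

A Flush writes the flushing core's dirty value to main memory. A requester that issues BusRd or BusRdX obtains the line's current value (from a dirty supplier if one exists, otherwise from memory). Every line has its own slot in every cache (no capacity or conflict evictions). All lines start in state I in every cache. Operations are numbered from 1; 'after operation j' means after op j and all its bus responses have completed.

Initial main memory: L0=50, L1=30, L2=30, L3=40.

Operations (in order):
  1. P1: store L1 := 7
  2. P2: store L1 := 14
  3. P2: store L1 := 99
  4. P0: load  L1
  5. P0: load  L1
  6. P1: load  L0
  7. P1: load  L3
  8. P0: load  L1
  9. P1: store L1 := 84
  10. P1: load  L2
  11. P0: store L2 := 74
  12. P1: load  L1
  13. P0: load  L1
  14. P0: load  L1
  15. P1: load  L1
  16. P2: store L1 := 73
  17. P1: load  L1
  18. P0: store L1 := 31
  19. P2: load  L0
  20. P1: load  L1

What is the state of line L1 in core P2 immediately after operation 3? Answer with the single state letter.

[1] P1: store L1 := 7 | P0:I, P1:M(7), P2:I | bus: BusRdX
[2] P2: store L1 := 14 | P0:I, P1:I, P2:M(14) | bus: BusRdX,Flush
[3] P2: store L1 := 99 | P0:I, P1:I, P2:M(99) | bus: none
[4] P0: load  L1 | P0:S(99), P1:I, P2:O(99) | bus: BusRd
[5] P0: load  L1 | P0:S(99), P1:I, P2:O(99) | bus: none
[6] P1: load  L0 | P0:I, P1:E(50), P2:I | bus: BusRd
[7] P1: load  L3 | P0:I, P1:E(40), P2:I | bus: BusRd
[8] P0: load  L1 | P0:S(99), P1:I, P2:O(99) | bus: none
[9] P1: store L1 := 84 | P0:I, P1:M(84), P2:I | bus: BusRdX,Flush
[10] P1: load  L2 | P0:I, P1:E(30), P2:I | bus: BusRd
[11] P0: store L2 := 74 | P0:M(74), P1:I, P2:I | bus: BusRdX
[12] P1: load  L1 | P0:I, P1:M(84), P2:I | bus: none
[13] P0: load  L1 | P0:S(84), P1:O(84), P2:I | bus: BusRd
[14] P0: load  L1 | P0:S(84), P1:O(84), P2:I | bus: none
[15] P1: load  L1 | P0:S(84), P1:O(84), P2:I | bus: none
[16] P2: store L1 := 73 | P0:I, P1:I, P2:M(73) | bus: BusRdX,Flush
[17] P1: load  L1 | P0:I, P1:S(73), P2:O(73) | bus: BusRd
[18] P0: store L1 := 31 | P0:M(31), P1:I, P2:I | bus: BusRdX,Flush
[19] P2: load  L0 | P0:I, P1:S(50), P2:S(50) | bus: BusRd
[20] P1: load  L1 | P0:O(31), P1:S(31), P2:I | bus: BusRd

state = M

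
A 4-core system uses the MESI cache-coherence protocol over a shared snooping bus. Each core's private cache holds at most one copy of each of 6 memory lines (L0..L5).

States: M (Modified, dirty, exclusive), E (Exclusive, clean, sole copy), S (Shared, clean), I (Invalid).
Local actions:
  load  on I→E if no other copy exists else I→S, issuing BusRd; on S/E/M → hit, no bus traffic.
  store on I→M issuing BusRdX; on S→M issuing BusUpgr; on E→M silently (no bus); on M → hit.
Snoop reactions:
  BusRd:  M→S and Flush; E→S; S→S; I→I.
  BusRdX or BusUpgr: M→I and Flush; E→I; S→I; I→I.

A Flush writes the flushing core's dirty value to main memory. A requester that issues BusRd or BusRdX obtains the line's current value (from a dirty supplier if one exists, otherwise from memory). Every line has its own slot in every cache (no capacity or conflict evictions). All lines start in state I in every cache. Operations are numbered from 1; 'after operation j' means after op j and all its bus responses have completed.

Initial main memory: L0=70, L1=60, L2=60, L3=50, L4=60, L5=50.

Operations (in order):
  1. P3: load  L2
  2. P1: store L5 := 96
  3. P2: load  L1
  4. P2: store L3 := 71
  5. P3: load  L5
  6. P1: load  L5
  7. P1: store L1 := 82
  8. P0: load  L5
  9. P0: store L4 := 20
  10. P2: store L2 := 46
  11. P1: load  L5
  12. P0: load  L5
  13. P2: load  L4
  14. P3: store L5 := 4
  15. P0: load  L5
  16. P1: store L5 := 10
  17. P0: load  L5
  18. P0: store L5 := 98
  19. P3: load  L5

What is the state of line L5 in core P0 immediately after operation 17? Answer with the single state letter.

  op1 P3: load  L2 → I/I/I/E on L2; bus BusRd; mem=60
  op2 P1: store L5 := 96 → I/M/I/I on L5; bus BusRdX; mem=50
  op3 P2: load  L1 → I/I/E/I on L1; bus BusRd; mem=60
  op4 P2: store L3 := 71 → I/I/M/I on L3; bus BusRdX; mem=50
  op5 P3: load  L5 → I/S/I/S on L5; bus BusRd Flush; mem=96
  op6 P1: load  L5 → I/S/I/S on L5; bus (none); mem=96
  op7 P1: store L1 := 82 → I/M/I/I on L1; bus BusRdX; mem=60
  op8 P0: load  L5 → S/S/I/S on L5; bus BusRd; mem=96
  op9 P0: store L4 := 20 → M/I/I/I on L4; bus BusRdX; mem=60
  op10 P2: store L2 := 46 → I/I/M/I on L2; bus BusRdX; mem=60
  op11 P1: load  L5 → S/S/I/S on L5; bus (none); mem=96
  op12 P0: load  L5 → S/S/I/S on L5; bus (none); mem=96
  op13 P2: load  L4 → S/I/S/I on L4; bus BusRd Flush; mem=20
  op14 P3: store L5 := 4 → I/I/I/M on L5; bus BusUpgr; mem=96
  op15 P0: load  L5 → S/I/I/S on L5; bus BusRd Flush; mem=4
  op16 P1: store L5 := 10 → I/M/I/I on L5; bus BusRdX; mem=4
  op17 P0: load  L5 → S/S/I/I on L5; bus BusRd Flush; mem=10
  op18 P0: store L5 := 98 → M/I/I/I on L5; bus BusUpgr; mem=10
  op19 P3: load  L5 → S/I/I/S on L5; bus BusRd Flush; mem=98

state = S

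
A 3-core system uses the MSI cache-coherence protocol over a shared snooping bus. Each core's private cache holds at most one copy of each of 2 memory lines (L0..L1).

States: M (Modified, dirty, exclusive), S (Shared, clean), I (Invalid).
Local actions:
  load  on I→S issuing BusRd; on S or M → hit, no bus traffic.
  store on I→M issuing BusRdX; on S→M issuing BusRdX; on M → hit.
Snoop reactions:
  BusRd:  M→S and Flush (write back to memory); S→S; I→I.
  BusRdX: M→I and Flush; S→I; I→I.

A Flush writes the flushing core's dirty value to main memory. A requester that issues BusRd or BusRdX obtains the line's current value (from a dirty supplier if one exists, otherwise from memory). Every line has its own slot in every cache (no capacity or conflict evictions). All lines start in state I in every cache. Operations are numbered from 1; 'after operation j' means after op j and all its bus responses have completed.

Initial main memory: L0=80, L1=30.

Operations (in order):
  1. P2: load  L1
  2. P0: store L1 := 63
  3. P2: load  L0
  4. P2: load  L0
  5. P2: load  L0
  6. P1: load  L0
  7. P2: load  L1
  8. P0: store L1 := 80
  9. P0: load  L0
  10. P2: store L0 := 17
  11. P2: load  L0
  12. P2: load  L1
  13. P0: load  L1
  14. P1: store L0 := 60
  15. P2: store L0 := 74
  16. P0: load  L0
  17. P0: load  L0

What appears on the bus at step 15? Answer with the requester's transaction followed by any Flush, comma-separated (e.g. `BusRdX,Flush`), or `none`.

bus = BusRdX,Flush

1. P2: load  L1  bus=[BusRd]  L1: P0=I P1=I P2=S  mem[L1]=30
2. P0: store L1 := 63  bus=[BusRdX]  L1: P0=M P1=I P2=I  mem[L1]=30
3. P2: load  L0  bus=[BusRd]  L0: P0=I P1=I P2=S  mem[L0]=80
4. P2: load  L0  bus=[-]  L0: P0=I P1=I P2=S  mem[L0]=80
5. P2: load  L0  bus=[-]  L0: P0=I P1=I P2=S  mem[L0]=80
6. P1: load  L0  bus=[BusRd]  L0: P0=I P1=S P2=S  mem[L0]=80
7. P2: load  L1  bus=[BusRd,Flush]  L1: P0=S P1=I P2=S  mem[L1]=63
8. P0: store L1 := 80  bus=[BusRdX]  L1: P0=M P1=I P2=I  mem[L1]=63
9. P0: load  L0  bus=[BusRd]  L0: P0=S P1=S P2=S  mem[L0]=80
10. P2: store L0 := 17  bus=[BusRdX]  L0: P0=I P1=I P2=M  mem[L0]=80
11. P2: load  L0  bus=[-]  L0: P0=I P1=I P2=M  mem[L0]=80
12. P2: load  L1  bus=[BusRd,Flush]  L1: P0=S P1=I P2=S  mem[L1]=80
13. P0: load  L1  bus=[-]  L1: P0=S P1=I P2=S  mem[L1]=80
14. P1: store L0 := 60  bus=[BusRdX,Flush]  L0: P0=I P1=M P2=I  mem[L0]=17
15. P2: store L0 := 74  bus=[BusRdX,Flush]  L0: P0=I P1=I P2=M  mem[L0]=60
16. P0: load  L0  bus=[BusRd,Flush]  L0: P0=S P1=I P2=S  mem[L0]=74
17. P0: load  L0  bus=[-]  L0: P0=S P1=I P2=S  mem[L0]=74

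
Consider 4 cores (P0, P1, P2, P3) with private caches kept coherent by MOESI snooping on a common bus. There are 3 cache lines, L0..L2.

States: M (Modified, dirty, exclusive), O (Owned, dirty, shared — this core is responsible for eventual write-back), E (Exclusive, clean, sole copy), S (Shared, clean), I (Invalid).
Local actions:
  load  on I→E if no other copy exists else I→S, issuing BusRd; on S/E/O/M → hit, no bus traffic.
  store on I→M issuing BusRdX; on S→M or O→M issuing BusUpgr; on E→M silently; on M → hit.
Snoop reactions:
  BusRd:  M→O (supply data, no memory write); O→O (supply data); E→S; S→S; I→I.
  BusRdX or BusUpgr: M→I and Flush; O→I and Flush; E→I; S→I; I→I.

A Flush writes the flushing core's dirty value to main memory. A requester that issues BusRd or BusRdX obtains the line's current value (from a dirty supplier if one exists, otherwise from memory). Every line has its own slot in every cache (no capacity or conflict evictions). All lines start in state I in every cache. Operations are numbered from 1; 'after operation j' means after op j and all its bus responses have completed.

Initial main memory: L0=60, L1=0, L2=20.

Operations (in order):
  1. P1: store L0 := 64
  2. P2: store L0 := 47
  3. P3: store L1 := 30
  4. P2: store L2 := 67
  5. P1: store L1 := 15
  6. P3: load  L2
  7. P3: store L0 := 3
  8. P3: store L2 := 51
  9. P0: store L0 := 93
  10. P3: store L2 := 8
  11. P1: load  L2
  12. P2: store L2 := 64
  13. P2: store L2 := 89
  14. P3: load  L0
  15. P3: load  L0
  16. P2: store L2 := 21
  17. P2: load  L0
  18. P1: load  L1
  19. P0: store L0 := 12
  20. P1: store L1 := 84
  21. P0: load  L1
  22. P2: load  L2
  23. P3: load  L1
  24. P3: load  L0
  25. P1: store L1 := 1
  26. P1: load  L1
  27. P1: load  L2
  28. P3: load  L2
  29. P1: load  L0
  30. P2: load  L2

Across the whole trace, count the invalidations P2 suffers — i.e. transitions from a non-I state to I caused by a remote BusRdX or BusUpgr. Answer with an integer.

[1] P1: store L0 := 64 | P0:I, P1:M(64), P2:I, P3:I | bus: BusRdX
[2] P2: store L0 := 47 | P0:I, P1:I, P2:M(47), P3:I | bus: BusRdX,Flush
[3] P3: store L1 := 30 | P0:I, P1:I, P2:I, P3:M(30) | bus: BusRdX
[4] P2: store L2 := 67 | P0:I, P1:I, P2:M(67), P3:I | bus: BusRdX
[5] P1: store L1 := 15 | P0:I, P1:M(15), P2:I, P3:I | bus: BusRdX,Flush
[6] P3: load  L2 | P0:I, P1:I, P2:O(67), P3:S(67) | bus: BusRd
[7] P3: store L0 := 3 | P0:I, P1:I, P2:I, P3:M(3) | bus: BusRdX,Flush
[8] P3: store L2 := 51 | P0:I, P1:I, P2:I, P3:M(51) | bus: BusUpgr,Flush
[9] P0: store L0 := 93 | P0:M(93), P1:I, P2:I, P3:I | bus: BusRdX,Flush
[10] P3: store L2 := 8 | P0:I, P1:I, P2:I, P3:M(8) | bus: none
[11] P1: load  L2 | P0:I, P1:S(8), P2:I, P3:O(8) | bus: BusRd
[12] P2: store L2 := 64 | P0:I, P1:I, P2:M(64), P3:I | bus: BusRdX,Flush
[13] P2: store L2 := 89 | P0:I, P1:I, P2:M(89), P3:I | bus: none
[14] P3: load  L0 | P0:O(93), P1:I, P2:I, P3:S(93) | bus: BusRd
[15] P3: load  L0 | P0:O(93), P1:I, P2:I, P3:S(93) | bus: none
[16] P2: store L2 := 21 | P0:I, P1:I, P2:M(21), P3:I | bus: none
[17] P2: load  L0 | P0:O(93), P1:I, P2:S(93), P3:S(93) | bus: BusRd
[18] P1: load  L1 | P0:I, P1:M(15), P2:I, P3:I | bus: none
[19] P0: store L0 := 12 | P0:M(12), P1:I, P2:I, P3:I | bus: BusUpgr
[20] P1: store L1 := 84 | P0:I, P1:M(84), P2:I, P3:I | bus: none
[21] P0: load  L1 | P0:S(84), P1:O(84), P2:I, P3:I | bus: BusRd
[22] P2: load  L2 | P0:I, P1:I, P2:M(21), P3:I | bus: none
[23] P3: load  L1 | P0:S(84), P1:O(84), P2:I, P3:S(84) | bus: BusRd
[24] P3: load  L0 | P0:O(12), P1:I, P2:I, P3:S(12) | bus: BusRd
[25] P1: store L1 := 1 | P0:I, P1:M(1), P2:I, P3:I | bus: BusUpgr
[26] P1: load  L1 | P0:I, P1:M(1), P2:I, P3:I | bus: none
[27] P1: load  L2 | P0:I, P1:S(21), P2:O(21), P3:I | bus: BusRd
[28] P3: load  L2 | P0:I, P1:S(21), P2:O(21), P3:S(21) | bus: BusRd
[29] P1: load  L0 | P0:O(12), P1:S(12), P2:I, P3:S(12) | bus: BusRd
[30] P2: load  L2 | P0:I, P1:S(21), P2:O(21), P3:S(21) | bus: none

invalidations = 3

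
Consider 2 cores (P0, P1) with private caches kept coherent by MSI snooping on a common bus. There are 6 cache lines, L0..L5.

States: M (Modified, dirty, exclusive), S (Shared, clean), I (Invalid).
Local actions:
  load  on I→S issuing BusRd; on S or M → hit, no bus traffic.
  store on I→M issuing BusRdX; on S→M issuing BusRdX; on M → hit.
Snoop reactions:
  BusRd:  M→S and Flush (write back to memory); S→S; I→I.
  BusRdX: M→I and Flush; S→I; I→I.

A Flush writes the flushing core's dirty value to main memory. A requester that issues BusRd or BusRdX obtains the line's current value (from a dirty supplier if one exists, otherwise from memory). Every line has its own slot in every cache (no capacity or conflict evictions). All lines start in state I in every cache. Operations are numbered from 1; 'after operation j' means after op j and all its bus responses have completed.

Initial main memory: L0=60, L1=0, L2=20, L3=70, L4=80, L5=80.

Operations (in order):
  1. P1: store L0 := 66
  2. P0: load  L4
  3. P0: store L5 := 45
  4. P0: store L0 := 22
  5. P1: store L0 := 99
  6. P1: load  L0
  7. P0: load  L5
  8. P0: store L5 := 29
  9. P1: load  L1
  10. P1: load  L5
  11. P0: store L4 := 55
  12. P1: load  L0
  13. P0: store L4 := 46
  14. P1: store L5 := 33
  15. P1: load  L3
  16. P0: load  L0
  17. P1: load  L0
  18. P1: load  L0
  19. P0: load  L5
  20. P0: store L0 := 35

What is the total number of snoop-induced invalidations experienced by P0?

invalidations = 2

[1] P1: store L0 := 66 | P0:I, P1:M(66) | bus: BusRdX
[2] P0: load  L4 | P0:S(80), P1:I | bus: BusRd
[3] P0: store L5 := 45 | P0:M(45), P1:I | bus: BusRdX
[4] P0: store L0 := 22 | P0:M(22), P1:I | bus: BusRdX,Flush
[5] P1: store L0 := 99 | P0:I, P1:M(99) | bus: BusRdX,Flush
[6] P1: load  L0 | P0:I, P1:M(99) | bus: none
[7] P0: load  L5 | P0:M(45), P1:I | bus: none
[8] P0: store L5 := 29 | P0:M(29), P1:I | bus: none
[9] P1: load  L1 | P0:I, P1:S(0) | bus: BusRd
[10] P1: load  L5 | P0:S(29), P1:S(29) | bus: BusRd,Flush
[11] P0: store L4 := 55 | P0:M(55), P1:I | bus: BusRdX
[12] P1: load  L0 | P0:I, P1:M(99) | bus: none
[13] P0: store L4 := 46 | P0:M(46), P1:I | bus: none
[14] P1: store L5 := 33 | P0:I, P1:M(33) | bus: BusRdX
[15] P1: load  L3 | P0:I, P1:S(70) | bus: BusRd
[16] P0: load  L0 | P0:S(99), P1:S(99) | bus: BusRd,Flush
[17] P1: load  L0 | P0:S(99), P1:S(99) | bus: none
[18] P1: load  L0 | P0:S(99), P1:S(99) | bus: none
[19] P0: load  L5 | P0:S(33), P1:S(33) | bus: BusRd,Flush
[20] P0: store L0 := 35 | P0:M(35), P1:I | bus: BusRdX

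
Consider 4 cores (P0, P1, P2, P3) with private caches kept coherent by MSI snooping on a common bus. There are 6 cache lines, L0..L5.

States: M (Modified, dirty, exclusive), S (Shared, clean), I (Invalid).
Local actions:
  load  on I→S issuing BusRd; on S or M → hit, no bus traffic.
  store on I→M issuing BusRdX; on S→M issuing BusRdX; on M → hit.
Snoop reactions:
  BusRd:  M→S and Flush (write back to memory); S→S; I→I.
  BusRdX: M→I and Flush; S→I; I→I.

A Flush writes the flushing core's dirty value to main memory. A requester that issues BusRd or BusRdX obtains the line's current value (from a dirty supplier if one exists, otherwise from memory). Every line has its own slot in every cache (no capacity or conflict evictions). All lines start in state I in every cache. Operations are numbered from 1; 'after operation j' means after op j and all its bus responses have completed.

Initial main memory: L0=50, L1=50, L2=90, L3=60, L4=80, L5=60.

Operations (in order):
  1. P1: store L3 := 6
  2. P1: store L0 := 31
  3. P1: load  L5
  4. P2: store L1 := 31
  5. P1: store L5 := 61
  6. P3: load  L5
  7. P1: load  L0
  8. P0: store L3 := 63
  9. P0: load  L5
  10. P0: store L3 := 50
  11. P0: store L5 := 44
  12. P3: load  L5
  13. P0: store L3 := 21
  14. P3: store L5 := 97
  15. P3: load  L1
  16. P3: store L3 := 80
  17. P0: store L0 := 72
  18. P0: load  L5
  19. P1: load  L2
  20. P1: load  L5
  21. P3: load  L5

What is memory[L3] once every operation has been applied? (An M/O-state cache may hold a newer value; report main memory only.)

memory[L3] = 21

step 1: P1: store L3 := 6  ⟶  IMII  (L3)  txn=BusRdX  M[L3]=60
step 2: P1: store L0 := 31  ⟶  IMII  (L0)  txn=BusRdX  M[L0]=50
step 3: P1: load  L5  ⟶  ISII  (L5)  txn=BusRd  M[L5]=60
step 4: P2: store L1 := 31  ⟶  IIMI  (L1)  txn=BusRdX  M[L1]=50
step 5: P1: store L5 := 61  ⟶  IMII  (L5)  txn=BusRdX  M[L5]=60
step 6: P3: load  L5  ⟶  ISIS  (L5)  txn=BusRd+Flush  M[L5]=61
step 7: P1: load  L0  ⟶  IMII  (L0)  txn=∅  M[L0]=50
step 8: P0: store L3 := 63  ⟶  MIII  (L3)  txn=BusRdX+Flush  M[L3]=6
step 9: P0: load  L5  ⟶  SSIS  (L5)  txn=BusRd  M[L5]=61
step 10: P0: store L3 := 50  ⟶  MIII  (L3)  txn=∅  M[L3]=6
step 11: P0: store L5 := 44  ⟶  MIII  (L5)  txn=BusRdX  M[L5]=61
step 12: P3: load  L5  ⟶  SIIS  (L5)  txn=BusRd+Flush  M[L5]=44
step 13: P0: store L3 := 21  ⟶  MIII  (L3)  txn=∅  M[L3]=6
step 14: P3: store L5 := 97  ⟶  IIIM  (L5)  txn=BusRdX  M[L5]=44
step 15: P3: load  L1  ⟶  IISS  (L1)  txn=BusRd+Flush  M[L1]=31
step 16: P3: store L3 := 80  ⟶  IIIM  (L3)  txn=BusRdX+Flush  M[L3]=21
step 17: P0: store L0 := 72  ⟶  MIII  (L0)  txn=BusRdX+Flush  M[L0]=31
step 18: P0: load  L5  ⟶  SIIS  (L5)  txn=BusRd+Flush  M[L5]=97
step 19: P1: load  L2  ⟶  ISII  (L2)  txn=BusRd  M[L2]=90
step 20: P1: load  L5  ⟶  SSIS  (L5)  txn=BusRd  M[L5]=97
step 21: P3: load  L5  ⟶  SSIS  (L5)  txn=∅  M[L5]=97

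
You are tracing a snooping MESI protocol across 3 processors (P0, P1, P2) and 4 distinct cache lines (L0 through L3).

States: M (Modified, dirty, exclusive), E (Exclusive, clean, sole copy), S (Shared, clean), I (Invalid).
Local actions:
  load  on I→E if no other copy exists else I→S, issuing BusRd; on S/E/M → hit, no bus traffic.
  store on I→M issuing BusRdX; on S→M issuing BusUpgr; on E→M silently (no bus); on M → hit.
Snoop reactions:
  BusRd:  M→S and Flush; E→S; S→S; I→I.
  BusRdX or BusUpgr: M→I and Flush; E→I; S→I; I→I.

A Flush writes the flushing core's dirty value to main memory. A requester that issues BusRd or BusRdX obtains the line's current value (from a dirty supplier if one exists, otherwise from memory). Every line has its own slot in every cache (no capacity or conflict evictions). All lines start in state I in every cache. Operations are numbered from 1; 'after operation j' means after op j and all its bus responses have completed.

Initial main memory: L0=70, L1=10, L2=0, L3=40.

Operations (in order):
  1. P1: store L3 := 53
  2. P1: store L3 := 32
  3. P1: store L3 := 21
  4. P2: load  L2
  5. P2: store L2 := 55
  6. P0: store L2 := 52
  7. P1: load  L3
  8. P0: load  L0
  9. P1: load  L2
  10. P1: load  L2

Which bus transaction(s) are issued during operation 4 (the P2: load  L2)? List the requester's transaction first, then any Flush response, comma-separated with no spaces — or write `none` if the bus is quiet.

bus = BusRd

  op1 P1: store L3 := 53 → I/M/I on L3; bus BusRdX; mem=40
  op2 P1: store L3 := 32 → I/M/I on L3; bus (none); mem=40
  op3 P1: store L3 := 21 → I/M/I on L3; bus (none); mem=40
  op4 P2: load  L2 → I/I/E on L2; bus BusRd; mem=0
  op5 P2: store L2 := 55 → I/I/M on L2; bus (none); mem=0
  op6 P0: store L2 := 52 → M/I/I on L2; bus BusRdX Flush; mem=55
  op7 P1: load  L3 → I/M/I on L3; bus (none); mem=40
  op8 P0: load  L0 → E/I/I on L0; bus BusRd; mem=70
  op9 P1: load  L2 → S/S/I on L2; bus BusRd Flush; mem=52
  op10 P1: load  L2 → S/S/I on L2; bus (none); mem=52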